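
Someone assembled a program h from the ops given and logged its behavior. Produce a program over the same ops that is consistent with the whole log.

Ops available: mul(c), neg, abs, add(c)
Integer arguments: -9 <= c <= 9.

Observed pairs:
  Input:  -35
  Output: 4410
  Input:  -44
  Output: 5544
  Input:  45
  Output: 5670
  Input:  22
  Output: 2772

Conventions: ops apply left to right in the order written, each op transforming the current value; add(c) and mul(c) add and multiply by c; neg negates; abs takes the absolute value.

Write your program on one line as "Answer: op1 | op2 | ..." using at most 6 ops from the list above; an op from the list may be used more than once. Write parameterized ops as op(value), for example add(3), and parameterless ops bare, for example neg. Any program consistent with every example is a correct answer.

mul(-7) | mul(-3) | abs | neg | mul(6) | neg

Check, running the answer program on each example:
  -35 -> 245 -> -735 -> 735 -> -735 -> -4410 -> 4410
  -44 -> 308 -> -924 -> 924 -> -924 -> -5544 -> 5544
  45 -> -315 -> 945 -> 945 -> -945 -> -5670 -> 5670
  22 -> -154 -> 462 -> 462 -> -462 -> -2772 -> 2772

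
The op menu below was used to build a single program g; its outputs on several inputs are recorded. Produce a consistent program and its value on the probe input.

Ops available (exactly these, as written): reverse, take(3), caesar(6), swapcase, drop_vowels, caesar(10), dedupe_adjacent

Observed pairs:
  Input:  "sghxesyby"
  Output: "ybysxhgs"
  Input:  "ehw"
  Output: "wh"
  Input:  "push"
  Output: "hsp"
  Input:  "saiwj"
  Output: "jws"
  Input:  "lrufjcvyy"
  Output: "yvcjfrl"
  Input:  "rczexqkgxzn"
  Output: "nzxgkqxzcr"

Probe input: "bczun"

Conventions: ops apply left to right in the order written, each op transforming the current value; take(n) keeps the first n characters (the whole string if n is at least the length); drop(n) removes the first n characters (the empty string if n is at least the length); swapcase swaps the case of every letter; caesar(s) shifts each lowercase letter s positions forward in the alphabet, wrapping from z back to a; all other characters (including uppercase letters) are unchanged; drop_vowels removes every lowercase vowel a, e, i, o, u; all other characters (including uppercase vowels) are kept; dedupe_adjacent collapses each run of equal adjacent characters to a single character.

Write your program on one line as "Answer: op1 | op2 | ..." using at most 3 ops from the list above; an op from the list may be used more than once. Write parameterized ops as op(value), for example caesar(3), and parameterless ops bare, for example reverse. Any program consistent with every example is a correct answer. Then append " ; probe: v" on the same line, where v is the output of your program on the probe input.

dedupe_adjacent | drop_vowels | reverse ; probe: "nzcb"

Check, running the answer program on each example:
  "sghxesyby" -> "sghxesyby" -> "sghxsyby" -> "ybysxhgs"
  "ehw" -> "ehw" -> "hw" -> "wh"
  "push" -> "push" -> "psh" -> "hsp"
  "saiwj" -> "saiwj" -> "swj" -> "jws"
  "lrufjcvyy" -> "lrufjcvy" -> "lrfjcvy" -> "yvcjfrl"
  "rczexqkgxzn" -> "rczexqkgxzn" -> "rczxqkgxzn" -> "nzxgkqxzcr"
  probe: "bczun" -> "bczun" -> "bczn" -> "nzcb"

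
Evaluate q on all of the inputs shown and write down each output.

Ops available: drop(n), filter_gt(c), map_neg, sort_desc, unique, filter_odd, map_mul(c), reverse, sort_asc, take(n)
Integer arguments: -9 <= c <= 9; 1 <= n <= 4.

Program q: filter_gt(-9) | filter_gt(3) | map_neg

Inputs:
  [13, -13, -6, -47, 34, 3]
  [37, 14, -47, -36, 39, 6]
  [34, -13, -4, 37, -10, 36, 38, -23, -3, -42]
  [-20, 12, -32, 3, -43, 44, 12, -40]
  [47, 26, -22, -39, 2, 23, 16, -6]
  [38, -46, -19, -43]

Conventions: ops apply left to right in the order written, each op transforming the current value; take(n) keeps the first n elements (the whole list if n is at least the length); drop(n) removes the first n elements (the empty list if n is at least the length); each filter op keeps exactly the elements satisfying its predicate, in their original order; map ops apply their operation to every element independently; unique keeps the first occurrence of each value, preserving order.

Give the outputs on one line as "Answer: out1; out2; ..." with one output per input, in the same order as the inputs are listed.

[-13, -34]; [-37, -14, -39, -6]; [-34, -37, -36, -38]; [-12, -44, -12]; [-47, -26, -23, -16]; [-38]

Execution, op by op:
  [13, -13, -6, -47, 34, 3] -> [13, -6, 34, 3] -> [13, 34] -> [-13, -34]
  [37, 14, -47, -36, 39, 6] -> [37, 14, 39, 6] -> [37, 14, 39, 6] -> [-37, -14, -39, -6]
  [34, -13, -4, 37, -10, 36, 38, -23, -3, -42] -> [34, -4, 37, 36, 38, -3] -> [34, 37, 36, 38] -> [-34, -37, -36, -38]
  [-20, 12, -32, 3, -43, 44, 12, -40] -> [12, 3, 44, 12] -> [12, 44, 12] -> [-12, -44, -12]
  [47, 26, -22, -39, 2, 23, 16, -6] -> [47, 26, 2, 23, 16, -6] -> [47, 26, 23, 16] -> [-47, -26, -23, -16]
  [38, -46, -19, -43] -> [38] -> [38] -> [-38]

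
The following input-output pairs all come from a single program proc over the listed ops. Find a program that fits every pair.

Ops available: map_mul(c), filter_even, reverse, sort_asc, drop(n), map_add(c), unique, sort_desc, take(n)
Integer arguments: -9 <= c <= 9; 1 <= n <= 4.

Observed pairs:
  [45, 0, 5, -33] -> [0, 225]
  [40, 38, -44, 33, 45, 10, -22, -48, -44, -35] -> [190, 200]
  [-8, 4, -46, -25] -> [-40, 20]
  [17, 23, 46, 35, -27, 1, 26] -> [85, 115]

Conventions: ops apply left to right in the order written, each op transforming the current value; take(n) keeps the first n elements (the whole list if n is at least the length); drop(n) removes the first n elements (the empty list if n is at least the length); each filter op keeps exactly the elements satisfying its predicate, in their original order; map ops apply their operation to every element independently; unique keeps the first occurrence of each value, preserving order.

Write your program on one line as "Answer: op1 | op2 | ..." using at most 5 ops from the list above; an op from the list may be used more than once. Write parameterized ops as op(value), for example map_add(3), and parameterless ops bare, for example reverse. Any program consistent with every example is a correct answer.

take(2) | sort_desc | map_mul(5) | sort_asc

Check, running the answer program on each example:
  [45, 0, 5, -33] -> [45, 0] -> [45, 0] -> [225, 0] -> [0, 225]
  [40, 38, -44, 33, 45, 10, -22, -48, -44, -35] -> [40, 38] -> [40, 38] -> [200, 190] -> [190, 200]
  [-8, 4, -46, -25] -> [-8, 4] -> [4, -8] -> [20, -40] -> [-40, 20]
  [17, 23, 46, 35, -27, 1, 26] -> [17, 23] -> [23, 17] -> [115, 85] -> [85, 115]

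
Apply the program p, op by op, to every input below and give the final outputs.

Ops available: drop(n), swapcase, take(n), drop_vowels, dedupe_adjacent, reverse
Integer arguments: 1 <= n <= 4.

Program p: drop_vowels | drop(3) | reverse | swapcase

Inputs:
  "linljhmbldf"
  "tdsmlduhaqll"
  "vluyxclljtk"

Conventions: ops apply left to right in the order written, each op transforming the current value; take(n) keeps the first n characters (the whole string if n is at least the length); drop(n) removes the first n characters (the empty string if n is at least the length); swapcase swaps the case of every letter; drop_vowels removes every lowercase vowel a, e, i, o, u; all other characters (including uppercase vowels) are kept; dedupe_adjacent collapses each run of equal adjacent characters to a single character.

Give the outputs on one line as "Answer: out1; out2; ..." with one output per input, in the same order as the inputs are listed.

"FDLBMHJ"; "LLQHDLM"; "KTJLLCX"

Execution, op by op:
  "linljhmbldf" -> "lnljhmbldf" -> "jhmbldf" -> "fdlbmhj" -> "FDLBMHJ"
  "tdsmlduhaqll" -> "tdsmldhqll" -> "mldhqll" -> "llqhdlm" -> "LLQHDLM"
  "vluyxclljtk" -> "vlyxclljtk" -> "xclljtk" -> "ktjllcx" -> "KTJLLCX"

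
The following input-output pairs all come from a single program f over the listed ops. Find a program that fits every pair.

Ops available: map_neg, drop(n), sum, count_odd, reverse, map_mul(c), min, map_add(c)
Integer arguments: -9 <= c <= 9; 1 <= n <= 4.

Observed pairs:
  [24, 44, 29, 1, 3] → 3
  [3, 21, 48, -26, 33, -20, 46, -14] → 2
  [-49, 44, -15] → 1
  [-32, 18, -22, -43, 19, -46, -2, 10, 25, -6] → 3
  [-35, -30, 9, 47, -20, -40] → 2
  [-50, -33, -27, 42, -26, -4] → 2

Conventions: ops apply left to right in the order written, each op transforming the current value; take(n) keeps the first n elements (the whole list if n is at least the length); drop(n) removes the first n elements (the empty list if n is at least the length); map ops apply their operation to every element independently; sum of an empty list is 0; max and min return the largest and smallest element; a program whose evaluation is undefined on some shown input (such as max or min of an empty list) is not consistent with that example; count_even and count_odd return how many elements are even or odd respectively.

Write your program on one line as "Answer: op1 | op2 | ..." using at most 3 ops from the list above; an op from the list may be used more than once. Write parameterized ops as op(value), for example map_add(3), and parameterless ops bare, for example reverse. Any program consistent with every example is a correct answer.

drop(1) | count_odd

Check, running the answer program on each example:
  [24, 44, 29, 1, 3] -> [44, 29, 1, 3] -> 3
  [3, 21, 48, -26, 33, -20, 46, -14] -> [21, 48, -26, 33, -20, 46, -14] -> 2
  [-49, 44, -15] -> [44, -15] -> 1
  [-32, 18, -22, -43, 19, -46, -2, 10, 25, -6] -> [18, -22, -43, 19, -46, -2, 10, 25, -6] -> 3
  [-35, -30, 9, 47, -20, -40] -> [-30, 9, 47, -20, -40] -> 2
  [-50, -33, -27, 42, -26, -4] -> [-33, -27, 42, -26, -4] -> 2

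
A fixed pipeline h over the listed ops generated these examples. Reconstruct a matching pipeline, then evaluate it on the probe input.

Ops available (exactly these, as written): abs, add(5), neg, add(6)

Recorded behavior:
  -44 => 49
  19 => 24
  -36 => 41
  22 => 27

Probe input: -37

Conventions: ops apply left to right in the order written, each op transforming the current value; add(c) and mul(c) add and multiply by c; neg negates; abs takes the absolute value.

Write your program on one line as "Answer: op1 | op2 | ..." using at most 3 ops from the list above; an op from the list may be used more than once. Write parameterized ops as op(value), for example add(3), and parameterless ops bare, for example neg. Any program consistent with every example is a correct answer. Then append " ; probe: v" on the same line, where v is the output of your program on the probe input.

abs | add(5) ; probe: 42

Check, running the answer program on each example:
  -44 -> 44 -> 49
  19 -> 19 -> 24
  -36 -> 36 -> 41
  22 -> 22 -> 27
  probe: -37 -> 37 -> 42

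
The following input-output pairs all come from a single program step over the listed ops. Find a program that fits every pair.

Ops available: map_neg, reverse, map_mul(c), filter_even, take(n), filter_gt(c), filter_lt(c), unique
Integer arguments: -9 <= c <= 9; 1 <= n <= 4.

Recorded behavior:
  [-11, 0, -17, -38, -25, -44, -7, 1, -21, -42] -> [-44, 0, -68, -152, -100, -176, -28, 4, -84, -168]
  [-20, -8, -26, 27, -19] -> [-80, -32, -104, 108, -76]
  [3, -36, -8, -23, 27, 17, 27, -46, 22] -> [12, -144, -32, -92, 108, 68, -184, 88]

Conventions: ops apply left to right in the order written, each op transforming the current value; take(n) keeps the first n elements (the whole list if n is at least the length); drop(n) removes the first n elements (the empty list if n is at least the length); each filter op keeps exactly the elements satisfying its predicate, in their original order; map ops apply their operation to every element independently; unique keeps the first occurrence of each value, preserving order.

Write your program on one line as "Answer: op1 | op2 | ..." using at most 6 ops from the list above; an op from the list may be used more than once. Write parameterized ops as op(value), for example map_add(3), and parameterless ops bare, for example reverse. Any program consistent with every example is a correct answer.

reverse | map_neg | reverse | unique | map_mul(-4)

Check, running the answer program on each example:
  [-11, 0, -17, -38, -25, -44, -7, 1, -21, -42] -> [-42, -21, 1, -7, -44, -25, -38, -17, 0, -11] -> [42, 21, -1, 7, 44, 25, 38, 17, 0, 11] -> [11, 0, 17, 38, 25, 44, 7, -1, 21, 42] -> [11, 0, 17, 38, 25, 44, 7, -1, 21, 42] -> [-44, 0, -68, -152, -100, -176, -28, 4, -84, -168]
  [-20, -8, -26, 27, -19] -> [-19, 27, -26, -8, -20] -> [19, -27, 26, 8, 20] -> [20, 8, 26, -27, 19] -> [20, 8, 26, -27, 19] -> [-80, -32, -104, 108, -76]
  [3, -36, -8, -23, 27, 17, 27, -46, 22] -> [22, -46, 27, 17, 27, -23, -8, -36, 3] -> [-22, 46, -27, -17, -27, 23, 8, 36, -3] -> [-3, 36, 8, 23, -27, -17, -27, 46, -22] -> [-3, 36, 8, 23, -27, -17, 46, -22] -> [12, -144, -32, -92, 108, 68, -184, 88]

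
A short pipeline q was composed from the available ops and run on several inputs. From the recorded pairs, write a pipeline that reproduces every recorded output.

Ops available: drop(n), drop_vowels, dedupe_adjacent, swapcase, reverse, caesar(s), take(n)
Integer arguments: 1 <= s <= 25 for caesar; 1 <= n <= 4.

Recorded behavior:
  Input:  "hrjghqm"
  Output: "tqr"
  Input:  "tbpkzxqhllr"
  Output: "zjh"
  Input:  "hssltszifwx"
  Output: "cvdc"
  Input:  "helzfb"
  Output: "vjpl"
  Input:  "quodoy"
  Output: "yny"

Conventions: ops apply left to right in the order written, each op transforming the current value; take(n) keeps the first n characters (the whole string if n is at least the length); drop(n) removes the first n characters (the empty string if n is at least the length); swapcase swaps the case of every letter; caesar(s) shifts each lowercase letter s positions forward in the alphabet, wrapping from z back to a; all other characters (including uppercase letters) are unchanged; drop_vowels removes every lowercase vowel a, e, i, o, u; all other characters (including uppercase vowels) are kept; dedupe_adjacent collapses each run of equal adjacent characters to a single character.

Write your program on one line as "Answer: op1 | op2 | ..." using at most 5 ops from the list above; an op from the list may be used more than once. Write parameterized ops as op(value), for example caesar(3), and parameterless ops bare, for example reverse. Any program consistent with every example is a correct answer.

drop(2) | take(4) | caesar(10) | drop_vowels

Check, running the answer program on each example:
  "hrjghqm" -> "jghqm" -> "jghq" -> "tqra" -> "tqr"
  "tbpkzxqhllr" -> "pkzxqhllr" -> "pkzx" -> "zujh" -> "zjh"
  "hssltszifwx" -> "sltszifwx" -> "slts" -> "cvdc" -> "cvdc"
  "helzfb" -> "lzfb" -> "lzfb" -> "vjpl" -> "vjpl"
  "quodoy" -> "odoy" -> "odoy" -> "ynyi" -> "yny"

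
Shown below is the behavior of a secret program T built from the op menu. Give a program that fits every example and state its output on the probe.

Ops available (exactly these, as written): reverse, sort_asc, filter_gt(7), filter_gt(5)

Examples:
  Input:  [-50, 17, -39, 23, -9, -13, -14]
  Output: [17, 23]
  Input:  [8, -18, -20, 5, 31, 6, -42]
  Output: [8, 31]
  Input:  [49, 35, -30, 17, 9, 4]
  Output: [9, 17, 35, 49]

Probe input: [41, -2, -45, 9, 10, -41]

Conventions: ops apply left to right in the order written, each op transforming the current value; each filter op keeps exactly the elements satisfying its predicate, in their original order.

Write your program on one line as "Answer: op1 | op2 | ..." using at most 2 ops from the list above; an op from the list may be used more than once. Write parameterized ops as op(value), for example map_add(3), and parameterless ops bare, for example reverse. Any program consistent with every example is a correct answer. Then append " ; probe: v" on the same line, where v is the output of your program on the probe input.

filter_gt(7) | sort_asc ; probe: [9, 10, 41]

Check, running the answer program on each example:
  [-50, 17, -39, 23, -9, -13, -14] -> [17, 23] -> [17, 23]
  [8, -18, -20, 5, 31, 6, -42] -> [8, 31] -> [8, 31]
  [49, 35, -30, 17, 9, 4] -> [49, 35, 17, 9] -> [9, 17, 35, 49]
  probe: [41, -2, -45, 9, 10, -41] -> [41, 9, 10] -> [9, 10, 41]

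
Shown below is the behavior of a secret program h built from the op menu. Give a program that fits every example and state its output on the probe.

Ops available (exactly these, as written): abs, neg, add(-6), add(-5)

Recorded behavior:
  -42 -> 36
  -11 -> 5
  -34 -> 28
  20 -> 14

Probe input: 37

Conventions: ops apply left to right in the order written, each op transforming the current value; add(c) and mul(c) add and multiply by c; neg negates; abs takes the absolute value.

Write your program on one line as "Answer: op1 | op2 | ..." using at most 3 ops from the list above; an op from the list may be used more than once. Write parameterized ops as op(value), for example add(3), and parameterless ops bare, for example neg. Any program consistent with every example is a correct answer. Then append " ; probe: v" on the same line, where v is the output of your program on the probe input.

abs | add(-6) ; probe: 31

Check, running the answer program on each example:
  -42 -> 42 -> 36
  -11 -> 11 -> 5
  -34 -> 34 -> 28
  20 -> 20 -> 14
  probe: 37 -> 37 -> 31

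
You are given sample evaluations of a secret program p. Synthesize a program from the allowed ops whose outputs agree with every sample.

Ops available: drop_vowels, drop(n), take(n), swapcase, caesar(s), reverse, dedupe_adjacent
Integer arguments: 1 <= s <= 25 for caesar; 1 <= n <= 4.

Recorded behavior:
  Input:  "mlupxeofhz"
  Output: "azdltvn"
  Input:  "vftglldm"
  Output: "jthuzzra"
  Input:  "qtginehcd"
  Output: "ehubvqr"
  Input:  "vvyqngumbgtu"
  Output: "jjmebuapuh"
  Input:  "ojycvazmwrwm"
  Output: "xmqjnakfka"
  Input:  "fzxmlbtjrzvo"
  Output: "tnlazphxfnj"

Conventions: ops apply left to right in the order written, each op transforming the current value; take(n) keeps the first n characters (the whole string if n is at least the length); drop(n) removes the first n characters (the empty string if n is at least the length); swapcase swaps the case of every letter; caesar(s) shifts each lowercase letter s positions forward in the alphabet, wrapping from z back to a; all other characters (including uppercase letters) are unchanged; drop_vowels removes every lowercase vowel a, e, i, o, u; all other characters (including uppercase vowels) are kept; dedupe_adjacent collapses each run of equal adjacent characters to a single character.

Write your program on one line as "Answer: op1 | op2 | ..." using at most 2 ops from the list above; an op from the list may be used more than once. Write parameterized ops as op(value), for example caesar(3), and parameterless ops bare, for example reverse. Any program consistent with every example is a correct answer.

drop_vowels | caesar(14)

Check, running the answer program on each example:
  "mlupxeofhz" -> "mlpxfhz" -> "azdltvn"
  "vftglldm" -> "vftglldm" -> "jthuzzra"
  "qtginehcd" -> "qtgnhcd" -> "ehubvqr"
  "vvyqngumbgtu" -> "vvyqngmbgt" -> "jjmebuapuh"
  "ojycvazmwrwm" -> "jycvzmwrwm" -> "xmqjnakfka"
  "fzxmlbtjrzvo" -> "fzxmlbtjrzv" -> "tnlazphxfnj"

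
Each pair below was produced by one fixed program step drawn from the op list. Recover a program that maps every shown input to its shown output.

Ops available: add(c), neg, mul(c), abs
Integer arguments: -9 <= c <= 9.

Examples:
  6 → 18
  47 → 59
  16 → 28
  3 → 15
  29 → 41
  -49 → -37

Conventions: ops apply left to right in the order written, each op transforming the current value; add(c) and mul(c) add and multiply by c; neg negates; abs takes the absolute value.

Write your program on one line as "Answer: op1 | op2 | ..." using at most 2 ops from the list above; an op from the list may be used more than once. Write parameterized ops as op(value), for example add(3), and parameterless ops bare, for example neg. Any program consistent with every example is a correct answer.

add(3) | add(9)

Check, running the answer program on each example:
  6 -> 9 -> 18
  47 -> 50 -> 59
  16 -> 19 -> 28
  3 -> 6 -> 15
  29 -> 32 -> 41
  -49 -> -46 -> -37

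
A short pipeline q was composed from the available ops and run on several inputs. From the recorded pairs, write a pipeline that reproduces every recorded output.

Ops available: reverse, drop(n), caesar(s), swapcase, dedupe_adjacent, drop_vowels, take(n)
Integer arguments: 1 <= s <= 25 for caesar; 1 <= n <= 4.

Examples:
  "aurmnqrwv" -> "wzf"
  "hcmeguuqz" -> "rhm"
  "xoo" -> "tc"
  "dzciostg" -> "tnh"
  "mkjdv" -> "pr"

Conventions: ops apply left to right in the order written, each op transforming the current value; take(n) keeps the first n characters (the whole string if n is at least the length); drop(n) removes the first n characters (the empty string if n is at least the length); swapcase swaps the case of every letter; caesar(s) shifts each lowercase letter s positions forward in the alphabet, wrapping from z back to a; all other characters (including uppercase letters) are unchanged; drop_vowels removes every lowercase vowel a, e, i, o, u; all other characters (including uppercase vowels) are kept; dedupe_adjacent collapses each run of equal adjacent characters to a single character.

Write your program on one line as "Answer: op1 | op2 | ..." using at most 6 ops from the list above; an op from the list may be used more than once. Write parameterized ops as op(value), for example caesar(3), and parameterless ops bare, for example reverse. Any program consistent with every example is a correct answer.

caesar(5) | drop_vowels | take(3) | dedupe_adjacent | reverse

Check, running the answer program on each example:
  "aurmnqrwv" -> "fzwrsvwba" -> "fzwrsvwb" -> "fzw" -> "fzw" -> "wzf"
  "hcmeguuqz" -> "mhrjlzzve" -> "mhrjlzzv" -> "mhr" -> "mhr" -> "rhm"
  "xoo" -> "ctt" -> "ctt" -> "ctt" -> "ct" -> "tc"
  "dzciostg" -> "iehntxyl" -> "hntxyl" -> "hnt" -> "hnt" -> "tnh"
  "mkjdv" -> "rpoia" -> "rp" -> "rp" -> "rp" -> "pr"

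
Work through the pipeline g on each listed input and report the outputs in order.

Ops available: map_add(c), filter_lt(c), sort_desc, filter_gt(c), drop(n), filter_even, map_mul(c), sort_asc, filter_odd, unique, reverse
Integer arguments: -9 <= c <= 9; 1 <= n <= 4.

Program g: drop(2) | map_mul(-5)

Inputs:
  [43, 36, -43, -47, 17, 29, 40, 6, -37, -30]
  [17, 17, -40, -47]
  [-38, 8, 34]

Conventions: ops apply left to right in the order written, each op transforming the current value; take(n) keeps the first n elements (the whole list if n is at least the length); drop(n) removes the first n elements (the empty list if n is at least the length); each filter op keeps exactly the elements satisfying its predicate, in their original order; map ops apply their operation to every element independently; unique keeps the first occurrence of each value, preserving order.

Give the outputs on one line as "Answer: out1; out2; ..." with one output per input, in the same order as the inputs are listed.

[215, 235, -85, -145, -200, -30, 185, 150]; [200, 235]; [-170]

Execution, op by op:
  [43, 36, -43, -47, 17, 29, 40, 6, -37, -30] -> [-43, -47, 17, 29, 40, 6, -37, -30] -> [215, 235, -85, -145, -200, -30, 185, 150]
  [17, 17, -40, -47] -> [-40, -47] -> [200, 235]
  [-38, 8, 34] -> [34] -> [-170]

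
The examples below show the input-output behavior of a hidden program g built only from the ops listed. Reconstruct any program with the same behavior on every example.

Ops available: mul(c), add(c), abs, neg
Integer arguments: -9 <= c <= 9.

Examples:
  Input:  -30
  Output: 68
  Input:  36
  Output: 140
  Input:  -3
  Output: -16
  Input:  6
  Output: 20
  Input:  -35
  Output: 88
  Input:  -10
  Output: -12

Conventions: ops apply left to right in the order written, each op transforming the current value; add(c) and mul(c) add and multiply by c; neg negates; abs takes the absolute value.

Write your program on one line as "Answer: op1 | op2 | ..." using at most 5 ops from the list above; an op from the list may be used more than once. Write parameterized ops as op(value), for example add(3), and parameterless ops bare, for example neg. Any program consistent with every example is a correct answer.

add(6) | abs | add(-7) | mul(4)

Check, running the answer program on each example:
  -30 -> -24 -> 24 -> 17 -> 68
  36 -> 42 -> 42 -> 35 -> 140
  -3 -> 3 -> 3 -> -4 -> -16
  6 -> 12 -> 12 -> 5 -> 20
  -35 -> -29 -> 29 -> 22 -> 88
  -10 -> -4 -> 4 -> -3 -> -12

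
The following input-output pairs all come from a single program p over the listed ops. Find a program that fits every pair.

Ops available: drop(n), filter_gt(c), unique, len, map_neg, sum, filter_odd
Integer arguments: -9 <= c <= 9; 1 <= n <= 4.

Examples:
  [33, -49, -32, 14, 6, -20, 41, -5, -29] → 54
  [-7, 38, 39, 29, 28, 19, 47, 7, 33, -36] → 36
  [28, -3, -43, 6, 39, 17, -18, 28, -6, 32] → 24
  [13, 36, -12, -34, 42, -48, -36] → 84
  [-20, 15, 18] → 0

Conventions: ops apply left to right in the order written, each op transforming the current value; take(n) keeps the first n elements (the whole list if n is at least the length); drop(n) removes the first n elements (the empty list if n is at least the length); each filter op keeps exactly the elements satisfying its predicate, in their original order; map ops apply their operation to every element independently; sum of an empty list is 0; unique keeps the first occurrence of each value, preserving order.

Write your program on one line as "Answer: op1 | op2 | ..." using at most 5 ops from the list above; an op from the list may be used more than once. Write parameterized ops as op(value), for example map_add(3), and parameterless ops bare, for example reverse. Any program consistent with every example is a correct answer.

drop(4) | map_neg | filter_gt(-1) | sum

Check, running the answer program on each example:
  [33, -49, -32, 14, 6, -20, 41, -5, -29] -> [6, -20, 41, -5, -29] -> [-6, 20, -41, 5, 29] -> [20, 5, 29] -> 54
  [-7, 38, 39, 29, 28, 19, 47, 7, 33, -36] -> [28, 19, 47, 7, 33, -36] -> [-28, -19, -47, -7, -33, 36] -> [36] -> 36
  [28, -3, -43, 6, 39, 17, -18, 28, -6, 32] -> [39, 17, -18, 28, -6, 32] -> [-39, -17, 18, -28, 6, -32] -> [18, 6] -> 24
  [13, 36, -12, -34, 42, -48, -36] -> [42, -48, -36] -> [-42, 48, 36] -> [48, 36] -> 84
  [-20, 15, 18] -> [] -> [] -> [] -> 0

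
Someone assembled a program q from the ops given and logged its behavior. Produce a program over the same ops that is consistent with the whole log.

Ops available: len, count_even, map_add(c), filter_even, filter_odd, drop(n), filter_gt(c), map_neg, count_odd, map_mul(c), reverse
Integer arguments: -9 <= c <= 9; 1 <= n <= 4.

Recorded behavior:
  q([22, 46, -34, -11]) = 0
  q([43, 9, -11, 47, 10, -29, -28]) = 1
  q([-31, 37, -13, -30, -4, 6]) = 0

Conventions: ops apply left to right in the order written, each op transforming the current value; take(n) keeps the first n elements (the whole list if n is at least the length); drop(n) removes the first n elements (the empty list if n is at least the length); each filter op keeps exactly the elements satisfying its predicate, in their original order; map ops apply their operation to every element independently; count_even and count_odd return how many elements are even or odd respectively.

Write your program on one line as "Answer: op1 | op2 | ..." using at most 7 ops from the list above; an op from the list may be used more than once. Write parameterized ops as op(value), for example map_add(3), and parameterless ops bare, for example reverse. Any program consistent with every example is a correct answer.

map_add(7) | drop(2) | drop(3) | map_add(8) | filter_even | count_even

Check, running the answer program on each example:
  [22, 46, -34, -11] -> [29, 53, -27, -4] -> [-27, -4] -> [] -> [] -> [] -> 0
  [43, 9, -11, 47, 10, -29, -28] -> [50, 16, -4, 54, 17, -22, -21] -> [-4, 54, 17, -22, -21] -> [-22, -21] -> [-14, -13] -> [-14] -> 1
  [-31, 37, -13, -30, -4, 6] -> [-24, 44, -6, -23, 3, 13] -> [-6, -23, 3, 13] -> [13] -> [21] -> [] -> 0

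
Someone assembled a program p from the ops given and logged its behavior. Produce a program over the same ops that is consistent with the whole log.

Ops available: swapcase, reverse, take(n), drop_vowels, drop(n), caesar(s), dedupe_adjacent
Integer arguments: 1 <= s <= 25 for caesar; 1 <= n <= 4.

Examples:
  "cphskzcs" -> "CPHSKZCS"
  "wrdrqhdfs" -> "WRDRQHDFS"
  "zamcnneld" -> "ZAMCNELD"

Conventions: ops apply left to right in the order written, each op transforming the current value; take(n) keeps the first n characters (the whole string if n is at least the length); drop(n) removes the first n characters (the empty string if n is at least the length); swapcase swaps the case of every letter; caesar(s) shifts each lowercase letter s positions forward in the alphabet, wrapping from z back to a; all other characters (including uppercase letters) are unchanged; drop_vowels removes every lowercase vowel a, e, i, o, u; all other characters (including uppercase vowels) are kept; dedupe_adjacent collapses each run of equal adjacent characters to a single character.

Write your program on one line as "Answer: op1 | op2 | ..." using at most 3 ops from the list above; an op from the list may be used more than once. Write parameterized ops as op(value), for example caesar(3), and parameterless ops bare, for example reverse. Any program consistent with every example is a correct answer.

dedupe_adjacent | swapcase

Check, running the answer program on each example:
  "cphskzcs" -> "cphskzcs" -> "CPHSKZCS"
  "wrdrqhdfs" -> "wrdrqhdfs" -> "WRDRQHDFS"
  "zamcnneld" -> "zamcneld" -> "ZAMCNELD"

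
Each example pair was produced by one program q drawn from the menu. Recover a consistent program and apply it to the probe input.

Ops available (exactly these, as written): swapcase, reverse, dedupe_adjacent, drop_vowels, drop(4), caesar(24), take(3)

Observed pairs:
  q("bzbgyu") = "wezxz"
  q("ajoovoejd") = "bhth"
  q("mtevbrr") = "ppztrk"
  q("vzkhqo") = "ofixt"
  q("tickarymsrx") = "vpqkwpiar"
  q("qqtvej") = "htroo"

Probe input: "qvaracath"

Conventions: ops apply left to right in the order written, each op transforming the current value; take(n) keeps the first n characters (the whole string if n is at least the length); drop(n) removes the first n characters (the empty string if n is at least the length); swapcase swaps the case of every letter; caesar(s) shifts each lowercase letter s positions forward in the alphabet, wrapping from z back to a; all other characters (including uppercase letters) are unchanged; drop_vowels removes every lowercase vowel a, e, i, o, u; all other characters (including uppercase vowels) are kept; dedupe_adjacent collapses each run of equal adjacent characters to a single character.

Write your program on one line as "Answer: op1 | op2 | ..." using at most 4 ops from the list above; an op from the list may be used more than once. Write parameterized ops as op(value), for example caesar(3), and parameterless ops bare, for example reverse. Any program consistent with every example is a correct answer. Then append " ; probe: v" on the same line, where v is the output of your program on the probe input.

drop_vowels | reverse | caesar(24) ; probe: "frapto"

Check, running the answer program on each example:
  "bzbgyu" -> "bzbgy" -> "ygbzb" -> "wezxz"
  "ajoovoejd" -> "jvjd" -> "djvj" -> "bhth"
  "mtevbrr" -> "mtvbrr" -> "rrbvtm" -> "ppztrk"
  "vzkhqo" -> "vzkhq" -> "qhkzv" -> "ofixt"
  "tickarymsrx" -> "tckrymsrx" -> "xrsmyrkct" -> "vpqkwpiar"
  "qqtvej" -> "qqtvj" -> "jvtqq" -> "htroo"
  probe: "qvaracath" -> "qvrcth" -> "htcrvq" -> "frapto"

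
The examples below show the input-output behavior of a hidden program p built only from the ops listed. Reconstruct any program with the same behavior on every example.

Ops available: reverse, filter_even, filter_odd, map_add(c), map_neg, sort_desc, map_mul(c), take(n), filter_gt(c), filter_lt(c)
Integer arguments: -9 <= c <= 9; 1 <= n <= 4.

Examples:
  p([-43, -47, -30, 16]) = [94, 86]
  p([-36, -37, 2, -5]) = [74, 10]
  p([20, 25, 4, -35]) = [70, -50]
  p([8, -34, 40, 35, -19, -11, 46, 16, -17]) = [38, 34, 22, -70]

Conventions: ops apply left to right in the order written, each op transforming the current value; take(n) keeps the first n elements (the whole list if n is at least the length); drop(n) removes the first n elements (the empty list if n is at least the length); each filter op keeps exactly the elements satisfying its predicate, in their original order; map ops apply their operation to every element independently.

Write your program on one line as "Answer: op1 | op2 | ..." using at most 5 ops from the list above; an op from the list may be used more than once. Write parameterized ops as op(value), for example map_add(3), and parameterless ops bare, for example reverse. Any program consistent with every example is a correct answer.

sort_desc | reverse | filter_odd | map_mul(-2)

Check, running the answer program on each example:
  [-43, -47, -30, 16] -> [16, -30, -43, -47] -> [-47, -43, -30, 16] -> [-47, -43] -> [94, 86]
  [-36, -37, 2, -5] -> [2, -5, -36, -37] -> [-37, -36, -5, 2] -> [-37, -5] -> [74, 10]
  [20, 25, 4, -35] -> [25, 20, 4, -35] -> [-35, 4, 20, 25] -> [-35, 25] -> [70, -50]
  [8, -34, 40, 35, -19, -11, 46, 16, -17] -> [46, 40, 35, 16, 8, -11, -17, -19, -34] -> [-34, -19, -17, -11, 8, 16, 35, 40, 46] -> [-19, -17, -11, 35] -> [38, 34, 22, -70]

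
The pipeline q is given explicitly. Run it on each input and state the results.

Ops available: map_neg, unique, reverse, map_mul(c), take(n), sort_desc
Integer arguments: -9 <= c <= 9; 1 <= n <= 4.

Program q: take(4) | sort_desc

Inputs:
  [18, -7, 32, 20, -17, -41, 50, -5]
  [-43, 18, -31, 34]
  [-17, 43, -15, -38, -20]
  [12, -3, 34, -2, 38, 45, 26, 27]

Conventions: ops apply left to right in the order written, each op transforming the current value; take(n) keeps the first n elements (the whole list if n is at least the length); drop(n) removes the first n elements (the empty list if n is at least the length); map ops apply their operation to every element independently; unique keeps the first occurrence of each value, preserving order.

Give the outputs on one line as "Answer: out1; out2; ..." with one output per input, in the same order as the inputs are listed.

Execution, op by op:
  [18, -7, 32, 20, -17, -41, 50, -5] -> [18, -7, 32, 20] -> [32, 20, 18, -7]
  [-43, 18, -31, 34] -> [-43, 18, -31, 34] -> [34, 18, -31, -43]
  [-17, 43, -15, -38, -20] -> [-17, 43, -15, -38] -> [43, -15, -17, -38]
  [12, -3, 34, -2, 38, 45, 26, 27] -> [12, -3, 34, -2] -> [34, 12, -2, -3]

[32, 20, 18, -7]; [34, 18, -31, -43]; [43, -15, -17, -38]; [34, 12, -2, -3]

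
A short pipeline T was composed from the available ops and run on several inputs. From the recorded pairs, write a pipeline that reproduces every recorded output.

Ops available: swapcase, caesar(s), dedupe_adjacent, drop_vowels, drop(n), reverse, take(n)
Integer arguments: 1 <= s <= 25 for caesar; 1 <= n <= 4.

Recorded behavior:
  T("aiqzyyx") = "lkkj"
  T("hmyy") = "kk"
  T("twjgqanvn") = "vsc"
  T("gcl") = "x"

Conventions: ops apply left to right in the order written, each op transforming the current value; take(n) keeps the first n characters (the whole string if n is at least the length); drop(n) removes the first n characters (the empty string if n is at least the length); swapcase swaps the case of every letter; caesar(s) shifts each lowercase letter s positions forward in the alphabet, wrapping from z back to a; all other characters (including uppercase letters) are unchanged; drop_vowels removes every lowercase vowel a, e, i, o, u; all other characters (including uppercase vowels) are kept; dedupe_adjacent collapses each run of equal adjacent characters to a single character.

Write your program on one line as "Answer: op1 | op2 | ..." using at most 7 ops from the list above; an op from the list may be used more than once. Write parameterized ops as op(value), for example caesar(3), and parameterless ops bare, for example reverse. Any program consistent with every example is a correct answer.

drop_vowels | caesar(13) | drop_vowels | drop(1) | caesar(25) | drop_vowels

Check, running the answer program on each example:
  "aiqzyyx" -> "qzyyx" -> "dmllk" -> "dmllk" -> "mllk" -> "lkkj" -> "lkkj"
  "hmyy" -> "hmyy" -> "uzll" -> "zll" -> "ll" -> "kk" -> "kk"
  "twjgqanvn" -> "twjgqnvn" -> "gjwtdaia" -> "gjwtd" -> "jwtd" -> "ivsc" -> "vsc"
  "gcl" -> "gcl" -> "tpy" -> "tpy" -> "py" -> "ox" -> "x"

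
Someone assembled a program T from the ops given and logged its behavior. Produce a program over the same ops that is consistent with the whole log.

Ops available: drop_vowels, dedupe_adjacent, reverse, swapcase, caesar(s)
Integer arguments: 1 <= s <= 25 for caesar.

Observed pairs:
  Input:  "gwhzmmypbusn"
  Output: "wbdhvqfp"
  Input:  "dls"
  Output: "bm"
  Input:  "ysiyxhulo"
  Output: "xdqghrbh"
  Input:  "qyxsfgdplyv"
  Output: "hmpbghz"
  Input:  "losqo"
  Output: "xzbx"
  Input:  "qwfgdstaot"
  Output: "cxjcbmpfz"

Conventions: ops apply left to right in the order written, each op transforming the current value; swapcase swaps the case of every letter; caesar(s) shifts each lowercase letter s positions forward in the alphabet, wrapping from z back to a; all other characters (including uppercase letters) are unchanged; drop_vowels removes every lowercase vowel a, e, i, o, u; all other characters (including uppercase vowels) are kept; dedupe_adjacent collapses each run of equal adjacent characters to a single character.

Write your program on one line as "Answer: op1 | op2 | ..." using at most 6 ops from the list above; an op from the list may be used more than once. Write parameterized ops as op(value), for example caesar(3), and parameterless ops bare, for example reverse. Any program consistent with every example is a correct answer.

dedupe_adjacent | reverse | caesar(25) | drop_vowels | caesar(10) | drop_vowels

Check, running the answer program on each example:
  "gwhzmmypbusn" -> "gwhzmypbusn" -> "nsubpymzhwg" -> "mrtaoxlygvf" -> "mrtxlygvf" -> "wbdhviqfp" -> "wbdhvqfp"
  "dls" -> "dls" -> "sld" -> "rkc" -> "rkc" -> "bum" -> "bm"
  "ysiyxhulo" -> "ysiyxhulo" -> "oluhxyisy" -> "nktgwxhrx" -> "nktgwxhrx" -> "xudqghrbh" -> "xdqghrbh"
  "qyxsfgdplyv" -> "qyxsfgdplyv" -> "vylpdgfsxyq" -> "uxkocferwxp" -> "xkcfrwxp" -> "humpbghz" -> "hmpbghz"
  "losqo" -> "losqo" -> "oqsol" -> "nprnk" -> "nprnk" -> "xzbxu" -> "xzbx"
  "qwfgdstaot" -> "qwfgdstaot" -> "toatsdgfwq" -> "snzsrcfevp" -> "snzsrcfvp" -> "cxjcbmpfz" -> "cxjcbmpfz"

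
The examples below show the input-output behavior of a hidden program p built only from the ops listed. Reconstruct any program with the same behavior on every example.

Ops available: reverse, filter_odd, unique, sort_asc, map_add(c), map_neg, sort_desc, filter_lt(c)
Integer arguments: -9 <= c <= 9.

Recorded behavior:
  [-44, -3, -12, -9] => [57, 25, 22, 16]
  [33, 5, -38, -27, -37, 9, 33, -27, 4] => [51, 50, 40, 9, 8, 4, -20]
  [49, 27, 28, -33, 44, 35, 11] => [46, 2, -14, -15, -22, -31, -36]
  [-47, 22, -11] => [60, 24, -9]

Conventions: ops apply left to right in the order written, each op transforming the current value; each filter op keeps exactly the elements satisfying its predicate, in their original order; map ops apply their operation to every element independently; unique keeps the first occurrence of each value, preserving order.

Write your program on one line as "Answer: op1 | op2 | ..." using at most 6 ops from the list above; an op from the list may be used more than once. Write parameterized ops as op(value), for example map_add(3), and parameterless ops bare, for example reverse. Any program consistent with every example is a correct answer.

unique | sort_desc | map_neg | map_add(9) | map_add(4) | reverse

Check, running the answer program on each example:
  [-44, -3, -12, -9] -> [-44, -3, -12, -9] -> [-3, -9, -12, -44] -> [3, 9, 12, 44] -> [12, 18, 21, 53] -> [16, 22, 25, 57] -> [57, 25, 22, 16]
  [33, 5, -38, -27, -37, 9, 33, -27, 4] -> [33, 5, -38, -27, -37, 9, 4] -> [33, 9, 5, 4, -27, -37, -38] -> [-33, -9, -5, -4, 27, 37, 38] -> [-24, 0, 4, 5, 36, 46, 47] -> [-20, 4, 8, 9, 40, 50, 51] -> [51, 50, 40, 9, 8, 4, -20]
  [49, 27, 28, -33, 44, 35, 11] -> [49, 27, 28, -33, 44, 35, 11] -> [49, 44, 35, 28, 27, 11, -33] -> [-49, -44, -35, -28, -27, -11, 33] -> [-40, -35, -26, -19, -18, -2, 42] -> [-36, -31, -22, -15, -14, 2, 46] -> [46, 2, -14, -15, -22, -31, -36]
  [-47, 22, -11] -> [-47, 22, -11] -> [22, -11, -47] -> [-22, 11, 47] -> [-13, 20, 56] -> [-9, 24, 60] -> [60, 24, -9]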